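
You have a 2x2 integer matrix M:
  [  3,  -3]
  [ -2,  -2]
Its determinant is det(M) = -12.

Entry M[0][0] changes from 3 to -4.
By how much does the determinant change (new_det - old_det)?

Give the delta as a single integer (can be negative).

Answer: 14

Derivation:
Cofactor C_00 = -2
Entry delta = -4 - 3 = -7
Det delta = entry_delta * cofactor = -7 * -2 = 14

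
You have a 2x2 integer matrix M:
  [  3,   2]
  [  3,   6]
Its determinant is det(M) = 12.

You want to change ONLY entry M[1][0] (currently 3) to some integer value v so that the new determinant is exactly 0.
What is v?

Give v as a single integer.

det is linear in entry M[1][0]: det = old_det + (v - 3) * C_10
Cofactor C_10 = -2
Want det = 0: 12 + (v - 3) * -2 = 0
  (v - 3) = -12 / -2 = 6
  v = 3 + (6) = 9

Answer: 9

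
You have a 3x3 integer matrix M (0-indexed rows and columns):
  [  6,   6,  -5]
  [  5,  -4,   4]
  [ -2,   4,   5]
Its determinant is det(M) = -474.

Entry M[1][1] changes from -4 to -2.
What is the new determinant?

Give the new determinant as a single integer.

det is linear in row 1: changing M[1][1] by delta changes det by delta * cofactor(1,1).
Cofactor C_11 = (-1)^(1+1) * minor(1,1) = 20
Entry delta = -2 - -4 = 2
Det delta = 2 * 20 = 40
New det = -474 + 40 = -434

Answer: -434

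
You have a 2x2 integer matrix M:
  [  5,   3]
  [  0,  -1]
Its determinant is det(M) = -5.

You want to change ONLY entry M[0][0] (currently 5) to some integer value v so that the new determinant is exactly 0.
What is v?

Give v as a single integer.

det is linear in entry M[0][0]: det = old_det + (v - 5) * C_00
Cofactor C_00 = -1
Want det = 0: -5 + (v - 5) * -1 = 0
  (v - 5) = 5 / -1 = -5
  v = 5 + (-5) = 0

Answer: 0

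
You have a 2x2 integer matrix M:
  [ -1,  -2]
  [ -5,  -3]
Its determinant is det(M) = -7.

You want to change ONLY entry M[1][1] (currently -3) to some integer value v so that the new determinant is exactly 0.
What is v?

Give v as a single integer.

Answer: -10

Derivation:
det is linear in entry M[1][1]: det = old_det + (v - -3) * C_11
Cofactor C_11 = -1
Want det = 0: -7 + (v - -3) * -1 = 0
  (v - -3) = 7 / -1 = -7
  v = -3 + (-7) = -10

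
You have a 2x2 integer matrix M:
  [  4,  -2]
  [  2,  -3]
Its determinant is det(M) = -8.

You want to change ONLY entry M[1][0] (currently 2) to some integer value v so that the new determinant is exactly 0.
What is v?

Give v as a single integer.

Answer: 6

Derivation:
det is linear in entry M[1][0]: det = old_det + (v - 2) * C_10
Cofactor C_10 = 2
Want det = 0: -8 + (v - 2) * 2 = 0
  (v - 2) = 8 / 2 = 4
  v = 2 + (4) = 6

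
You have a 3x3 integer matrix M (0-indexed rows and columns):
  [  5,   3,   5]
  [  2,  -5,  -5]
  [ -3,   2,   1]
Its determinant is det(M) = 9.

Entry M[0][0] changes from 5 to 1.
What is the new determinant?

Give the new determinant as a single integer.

det is linear in row 0: changing M[0][0] by delta changes det by delta * cofactor(0,0).
Cofactor C_00 = (-1)^(0+0) * minor(0,0) = 5
Entry delta = 1 - 5 = -4
Det delta = -4 * 5 = -20
New det = 9 + -20 = -11

Answer: -11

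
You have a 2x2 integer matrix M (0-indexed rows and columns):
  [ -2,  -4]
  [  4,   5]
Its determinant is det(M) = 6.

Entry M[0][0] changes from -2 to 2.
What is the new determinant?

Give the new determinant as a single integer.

Answer: 26

Derivation:
det is linear in row 0: changing M[0][0] by delta changes det by delta * cofactor(0,0).
Cofactor C_00 = (-1)^(0+0) * minor(0,0) = 5
Entry delta = 2 - -2 = 4
Det delta = 4 * 5 = 20
New det = 6 + 20 = 26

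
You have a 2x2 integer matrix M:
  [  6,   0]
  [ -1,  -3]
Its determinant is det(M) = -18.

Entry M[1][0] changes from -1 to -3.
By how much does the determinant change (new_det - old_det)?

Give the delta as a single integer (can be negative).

Answer: 0

Derivation:
Cofactor C_10 = 0
Entry delta = -3 - -1 = -2
Det delta = entry_delta * cofactor = -2 * 0 = 0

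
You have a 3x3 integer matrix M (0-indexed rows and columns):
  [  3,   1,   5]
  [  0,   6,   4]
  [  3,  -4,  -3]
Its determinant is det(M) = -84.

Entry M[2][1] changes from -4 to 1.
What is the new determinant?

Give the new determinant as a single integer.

Answer: -144

Derivation:
det is linear in row 2: changing M[2][1] by delta changes det by delta * cofactor(2,1).
Cofactor C_21 = (-1)^(2+1) * minor(2,1) = -12
Entry delta = 1 - -4 = 5
Det delta = 5 * -12 = -60
New det = -84 + -60 = -144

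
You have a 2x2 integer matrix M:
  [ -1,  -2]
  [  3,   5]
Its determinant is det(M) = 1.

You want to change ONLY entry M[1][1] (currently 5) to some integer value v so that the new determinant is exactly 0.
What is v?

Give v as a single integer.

det is linear in entry M[1][1]: det = old_det + (v - 5) * C_11
Cofactor C_11 = -1
Want det = 0: 1 + (v - 5) * -1 = 0
  (v - 5) = -1 / -1 = 1
  v = 5 + (1) = 6

Answer: 6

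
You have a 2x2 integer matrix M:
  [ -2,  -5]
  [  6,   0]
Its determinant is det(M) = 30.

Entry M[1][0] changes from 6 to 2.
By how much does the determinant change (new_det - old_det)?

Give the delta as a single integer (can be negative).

Answer: -20

Derivation:
Cofactor C_10 = 5
Entry delta = 2 - 6 = -4
Det delta = entry_delta * cofactor = -4 * 5 = -20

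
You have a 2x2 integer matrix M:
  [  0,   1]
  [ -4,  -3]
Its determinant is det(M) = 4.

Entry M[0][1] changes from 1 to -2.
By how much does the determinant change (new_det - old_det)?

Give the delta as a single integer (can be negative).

Cofactor C_01 = 4
Entry delta = -2 - 1 = -3
Det delta = entry_delta * cofactor = -3 * 4 = -12

Answer: -12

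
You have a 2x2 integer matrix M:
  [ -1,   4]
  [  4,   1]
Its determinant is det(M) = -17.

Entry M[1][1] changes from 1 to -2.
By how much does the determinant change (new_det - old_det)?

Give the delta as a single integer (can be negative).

Answer: 3

Derivation:
Cofactor C_11 = -1
Entry delta = -2 - 1 = -3
Det delta = entry_delta * cofactor = -3 * -1 = 3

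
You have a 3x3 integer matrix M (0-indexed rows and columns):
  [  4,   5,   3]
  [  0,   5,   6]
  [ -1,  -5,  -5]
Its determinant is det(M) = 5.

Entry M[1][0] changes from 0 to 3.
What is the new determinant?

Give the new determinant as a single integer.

Answer: 35

Derivation:
det is linear in row 1: changing M[1][0] by delta changes det by delta * cofactor(1,0).
Cofactor C_10 = (-1)^(1+0) * minor(1,0) = 10
Entry delta = 3 - 0 = 3
Det delta = 3 * 10 = 30
New det = 5 + 30 = 35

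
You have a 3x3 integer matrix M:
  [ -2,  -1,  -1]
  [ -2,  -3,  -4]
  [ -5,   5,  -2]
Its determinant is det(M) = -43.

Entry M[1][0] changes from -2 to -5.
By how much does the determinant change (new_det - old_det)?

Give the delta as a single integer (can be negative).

Cofactor C_10 = -7
Entry delta = -5 - -2 = -3
Det delta = entry_delta * cofactor = -3 * -7 = 21

Answer: 21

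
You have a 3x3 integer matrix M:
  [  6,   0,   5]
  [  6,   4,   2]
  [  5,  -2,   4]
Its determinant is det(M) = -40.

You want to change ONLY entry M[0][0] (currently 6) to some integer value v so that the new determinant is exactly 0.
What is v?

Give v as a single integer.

det is linear in entry M[0][0]: det = old_det + (v - 6) * C_00
Cofactor C_00 = 20
Want det = 0: -40 + (v - 6) * 20 = 0
  (v - 6) = 40 / 20 = 2
  v = 6 + (2) = 8

Answer: 8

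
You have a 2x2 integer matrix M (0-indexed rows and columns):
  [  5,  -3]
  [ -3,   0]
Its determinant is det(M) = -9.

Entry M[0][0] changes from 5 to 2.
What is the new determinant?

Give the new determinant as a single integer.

det is linear in row 0: changing M[0][0] by delta changes det by delta * cofactor(0,0).
Cofactor C_00 = (-1)^(0+0) * minor(0,0) = 0
Entry delta = 2 - 5 = -3
Det delta = -3 * 0 = 0
New det = -9 + 0 = -9

Answer: -9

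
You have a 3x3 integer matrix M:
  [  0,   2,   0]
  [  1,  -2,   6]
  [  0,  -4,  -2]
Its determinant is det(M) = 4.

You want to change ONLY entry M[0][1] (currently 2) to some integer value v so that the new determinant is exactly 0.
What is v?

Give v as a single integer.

det is linear in entry M[0][1]: det = old_det + (v - 2) * C_01
Cofactor C_01 = 2
Want det = 0: 4 + (v - 2) * 2 = 0
  (v - 2) = -4 / 2 = -2
  v = 2 + (-2) = 0

Answer: 0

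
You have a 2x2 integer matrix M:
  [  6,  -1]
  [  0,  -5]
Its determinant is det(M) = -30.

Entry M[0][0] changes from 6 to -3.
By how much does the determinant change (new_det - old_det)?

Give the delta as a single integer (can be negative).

Cofactor C_00 = -5
Entry delta = -3 - 6 = -9
Det delta = entry_delta * cofactor = -9 * -5 = 45

Answer: 45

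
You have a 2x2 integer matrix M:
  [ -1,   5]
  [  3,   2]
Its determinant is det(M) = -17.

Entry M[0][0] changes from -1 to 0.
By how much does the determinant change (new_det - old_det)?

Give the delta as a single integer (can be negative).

Cofactor C_00 = 2
Entry delta = 0 - -1 = 1
Det delta = entry_delta * cofactor = 1 * 2 = 2

Answer: 2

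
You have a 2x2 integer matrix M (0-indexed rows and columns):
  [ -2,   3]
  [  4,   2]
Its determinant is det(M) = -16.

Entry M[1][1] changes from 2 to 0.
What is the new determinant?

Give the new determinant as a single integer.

det is linear in row 1: changing M[1][1] by delta changes det by delta * cofactor(1,1).
Cofactor C_11 = (-1)^(1+1) * minor(1,1) = -2
Entry delta = 0 - 2 = -2
Det delta = -2 * -2 = 4
New det = -16 + 4 = -12

Answer: -12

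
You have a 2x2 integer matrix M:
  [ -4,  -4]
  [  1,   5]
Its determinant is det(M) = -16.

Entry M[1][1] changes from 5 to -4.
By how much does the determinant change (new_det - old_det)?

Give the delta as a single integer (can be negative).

Cofactor C_11 = -4
Entry delta = -4 - 5 = -9
Det delta = entry_delta * cofactor = -9 * -4 = 36

Answer: 36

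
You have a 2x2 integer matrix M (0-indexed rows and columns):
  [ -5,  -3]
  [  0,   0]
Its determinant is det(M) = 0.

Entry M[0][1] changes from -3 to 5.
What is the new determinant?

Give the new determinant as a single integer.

det is linear in row 0: changing M[0][1] by delta changes det by delta * cofactor(0,1).
Cofactor C_01 = (-1)^(0+1) * minor(0,1) = 0
Entry delta = 5 - -3 = 8
Det delta = 8 * 0 = 0
New det = 0 + 0 = 0

Answer: 0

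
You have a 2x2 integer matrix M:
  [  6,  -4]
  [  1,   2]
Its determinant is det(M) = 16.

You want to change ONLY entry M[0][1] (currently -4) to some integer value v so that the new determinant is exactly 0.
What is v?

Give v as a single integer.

Answer: 12

Derivation:
det is linear in entry M[0][1]: det = old_det + (v - -4) * C_01
Cofactor C_01 = -1
Want det = 0: 16 + (v - -4) * -1 = 0
  (v - -4) = -16 / -1 = 16
  v = -4 + (16) = 12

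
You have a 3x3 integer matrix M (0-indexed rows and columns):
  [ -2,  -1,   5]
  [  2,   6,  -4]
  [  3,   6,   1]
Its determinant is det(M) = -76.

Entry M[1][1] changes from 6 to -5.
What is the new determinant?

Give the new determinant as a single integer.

det is linear in row 1: changing M[1][1] by delta changes det by delta * cofactor(1,1).
Cofactor C_11 = (-1)^(1+1) * minor(1,1) = -17
Entry delta = -5 - 6 = -11
Det delta = -11 * -17 = 187
New det = -76 + 187 = 111

Answer: 111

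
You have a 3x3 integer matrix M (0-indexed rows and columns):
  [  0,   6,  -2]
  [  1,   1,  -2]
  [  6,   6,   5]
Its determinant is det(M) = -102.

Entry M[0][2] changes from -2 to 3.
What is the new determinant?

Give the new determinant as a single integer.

det is linear in row 0: changing M[0][2] by delta changes det by delta * cofactor(0,2).
Cofactor C_02 = (-1)^(0+2) * minor(0,2) = 0
Entry delta = 3 - -2 = 5
Det delta = 5 * 0 = 0
New det = -102 + 0 = -102

Answer: -102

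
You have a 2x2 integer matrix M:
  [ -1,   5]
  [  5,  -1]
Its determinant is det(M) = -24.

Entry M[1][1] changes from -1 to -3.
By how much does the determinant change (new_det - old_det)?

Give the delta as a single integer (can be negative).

Cofactor C_11 = -1
Entry delta = -3 - -1 = -2
Det delta = entry_delta * cofactor = -2 * -1 = 2

Answer: 2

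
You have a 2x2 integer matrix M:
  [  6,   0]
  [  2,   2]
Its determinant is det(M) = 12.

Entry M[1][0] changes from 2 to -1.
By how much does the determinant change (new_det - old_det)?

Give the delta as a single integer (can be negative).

Answer: 0

Derivation:
Cofactor C_10 = 0
Entry delta = -1 - 2 = -3
Det delta = entry_delta * cofactor = -3 * 0 = 0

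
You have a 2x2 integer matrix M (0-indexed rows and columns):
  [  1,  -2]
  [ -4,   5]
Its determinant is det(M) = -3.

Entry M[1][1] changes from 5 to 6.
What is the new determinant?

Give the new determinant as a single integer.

Answer: -2

Derivation:
det is linear in row 1: changing M[1][1] by delta changes det by delta * cofactor(1,1).
Cofactor C_11 = (-1)^(1+1) * minor(1,1) = 1
Entry delta = 6 - 5 = 1
Det delta = 1 * 1 = 1
New det = -3 + 1 = -2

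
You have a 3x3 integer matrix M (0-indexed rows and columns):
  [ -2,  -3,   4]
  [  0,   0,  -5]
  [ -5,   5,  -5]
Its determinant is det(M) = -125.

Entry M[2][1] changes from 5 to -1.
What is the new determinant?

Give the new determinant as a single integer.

Answer: -65

Derivation:
det is linear in row 2: changing M[2][1] by delta changes det by delta * cofactor(2,1).
Cofactor C_21 = (-1)^(2+1) * minor(2,1) = -10
Entry delta = -1 - 5 = -6
Det delta = -6 * -10 = 60
New det = -125 + 60 = -65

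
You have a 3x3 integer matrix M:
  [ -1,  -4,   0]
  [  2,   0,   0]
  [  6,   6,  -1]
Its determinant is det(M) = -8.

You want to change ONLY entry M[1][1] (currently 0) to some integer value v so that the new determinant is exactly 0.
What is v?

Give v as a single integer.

Answer: 8

Derivation:
det is linear in entry M[1][1]: det = old_det + (v - 0) * C_11
Cofactor C_11 = 1
Want det = 0: -8 + (v - 0) * 1 = 0
  (v - 0) = 8 / 1 = 8
  v = 0 + (8) = 8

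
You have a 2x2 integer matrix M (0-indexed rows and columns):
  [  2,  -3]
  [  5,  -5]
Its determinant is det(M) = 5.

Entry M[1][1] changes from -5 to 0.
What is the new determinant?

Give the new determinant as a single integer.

det is linear in row 1: changing M[1][1] by delta changes det by delta * cofactor(1,1).
Cofactor C_11 = (-1)^(1+1) * minor(1,1) = 2
Entry delta = 0 - -5 = 5
Det delta = 5 * 2 = 10
New det = 5 + 10 = 15

Answer: 15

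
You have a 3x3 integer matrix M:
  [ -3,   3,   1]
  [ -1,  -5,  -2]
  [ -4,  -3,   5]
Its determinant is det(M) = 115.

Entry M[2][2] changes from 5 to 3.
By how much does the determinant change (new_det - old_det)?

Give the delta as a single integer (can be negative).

Cofactor C_22 = 18
Entry delta = 3 - 5 = -2
Det delta = entry_delta * cofactor = -2 * 18 = -36

Answer: -36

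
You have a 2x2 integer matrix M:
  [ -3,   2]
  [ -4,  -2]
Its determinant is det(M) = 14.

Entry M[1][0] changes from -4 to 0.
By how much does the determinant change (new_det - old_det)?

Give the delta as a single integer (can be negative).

Cofactor C_10 = -2
Entry delta = 0 - -4 = 4
Det delta = entry_delta * cofactor = 4 * -2 = -8

Answer: -8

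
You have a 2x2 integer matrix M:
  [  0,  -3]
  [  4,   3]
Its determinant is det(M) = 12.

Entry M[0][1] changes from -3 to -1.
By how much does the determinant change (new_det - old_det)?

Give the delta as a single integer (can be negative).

Answer: -8

Derivation:
Cofactor C_01 = -4
Entry delta = -1 - -3 = 2
Det delta = entry_delta * cofactor = 2 * -4 = -8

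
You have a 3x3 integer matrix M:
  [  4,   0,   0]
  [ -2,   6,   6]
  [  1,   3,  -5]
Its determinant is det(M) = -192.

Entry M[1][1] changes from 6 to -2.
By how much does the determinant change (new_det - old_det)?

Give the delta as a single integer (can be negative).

Answer: 160

Derivation:
Cofactor C_11 = -20
Entry delta = -2 - 6 = -8
Det delta = entry_delta * cofactor = -8 * -20 = 160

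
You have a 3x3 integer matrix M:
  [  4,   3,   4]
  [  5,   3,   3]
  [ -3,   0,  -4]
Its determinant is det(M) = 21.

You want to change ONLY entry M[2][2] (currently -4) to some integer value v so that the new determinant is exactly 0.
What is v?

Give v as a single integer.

Answer: 3

Derivation:
det is linear in entry M[2][2]: det = old_det + (v - -4) * C_22
Cofactor C_22 = -3
Want det = 0: 21 + (v - -4) * -3 = 0
  (v - -4) = -21 / -3 = 7
  v = -4 + (7) = 3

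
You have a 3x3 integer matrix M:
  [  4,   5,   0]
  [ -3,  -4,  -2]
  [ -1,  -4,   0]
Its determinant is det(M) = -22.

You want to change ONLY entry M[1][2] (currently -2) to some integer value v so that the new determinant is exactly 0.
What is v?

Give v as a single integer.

Answer: 0

Derivation:
det is linear in entry M[1][2]: det = old_det + (v - -2) * C_12
Cofactor C_12 = 11
Want det = 0: -22 + (v - -2) * 11 = 0
  (v - -2) = 22 / 11 = 2
  v = -2 + (2) = 0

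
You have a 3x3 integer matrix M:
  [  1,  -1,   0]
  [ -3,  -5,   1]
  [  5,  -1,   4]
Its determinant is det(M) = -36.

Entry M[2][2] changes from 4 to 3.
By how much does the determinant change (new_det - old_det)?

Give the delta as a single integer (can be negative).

Cofactor C_22 = -8
Entry delta = 3 - 4 = -1
Det delta = entry_delta * cofactor = -1 * -8 = 8

Answer: 8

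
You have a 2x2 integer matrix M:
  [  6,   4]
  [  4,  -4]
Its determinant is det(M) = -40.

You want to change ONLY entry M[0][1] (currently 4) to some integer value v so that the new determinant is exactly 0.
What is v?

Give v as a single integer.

det is linear in entry M[0][1]: det = old_det + (v - 4) * C_01
Cofactor C_01 = -4
Want det = 0: -40 + (v - 4) * -4 = 0
  (v - 4) = 40 / -4 = -10
  v = 4 + (-10) = -6

Answer: -6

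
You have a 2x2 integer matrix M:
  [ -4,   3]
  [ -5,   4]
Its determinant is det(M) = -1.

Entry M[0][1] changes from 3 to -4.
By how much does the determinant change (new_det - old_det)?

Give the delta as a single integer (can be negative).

Cofactor C_01 = 5
Entry delta = -4 - 3 = -7
Det delta = entry_delta * cofactor = -7 * 5 = -35

Answer: -35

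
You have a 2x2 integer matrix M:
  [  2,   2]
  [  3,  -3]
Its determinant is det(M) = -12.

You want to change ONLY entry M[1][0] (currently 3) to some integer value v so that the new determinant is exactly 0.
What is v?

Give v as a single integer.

Answer: -3

Derivation:
det is linear in entry M[1][0]: det = old_det + (v - 3) * C_10
Cofactor C_10 = -2
Want det = 0: -12 + (v - 3) * -2 = 0
  (v - 3) = 12 / -2 = -6
  v = 3 + (-6) = -3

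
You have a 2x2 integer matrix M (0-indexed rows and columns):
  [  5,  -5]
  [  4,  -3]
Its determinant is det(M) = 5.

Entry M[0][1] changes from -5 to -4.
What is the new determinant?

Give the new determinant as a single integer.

Answer: 1

Derivation:
det is linear in row 0: changing M[0][1] by delta changes det by delta * cofactor(0,1).
Cofactor C_01 = (-1)^(0+1) * minor(0,1) = -4
Entry delta = -4 - -5 = 1
Det delta = 1 * -4 = -4
New det = 5 + -4 = 1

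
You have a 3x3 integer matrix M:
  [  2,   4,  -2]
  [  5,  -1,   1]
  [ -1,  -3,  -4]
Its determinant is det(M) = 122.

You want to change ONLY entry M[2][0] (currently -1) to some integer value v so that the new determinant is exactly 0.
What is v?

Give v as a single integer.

det is linear in entry M[2][0]: det = old_det + (v - -1) * C_20
Cofactor C_20 = 2
Want det = 0: 122 + (v - -1) * 2 = 0
  (v - -1) = -122 / 2 = -61
  v = -1 + (-61) = -62

Answer: -62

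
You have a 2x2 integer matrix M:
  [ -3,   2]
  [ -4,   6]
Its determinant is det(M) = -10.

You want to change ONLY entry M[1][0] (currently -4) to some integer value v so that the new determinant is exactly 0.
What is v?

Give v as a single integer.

Answer: -9

Derivation:
det is linear in entry M[1][0]: det = old_det + (v - -4) * C_10
Cofactor C_10 = -2
Want det = 0: -10 + (v - -4) * -2 = 0
  (v - -4) = 10 / -2 = -5
  v = -4 + (-5) = -9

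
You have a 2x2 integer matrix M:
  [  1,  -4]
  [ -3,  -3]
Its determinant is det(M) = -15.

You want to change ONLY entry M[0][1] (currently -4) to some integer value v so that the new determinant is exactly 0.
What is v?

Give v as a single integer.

Answer: 1

Derivation:
det is linear in entry M[0][1]: det = old_det + (v - -4) * C_01
Cofactor C_01 = 3
Want det = 0: -15 + (v - -4) * 3 = 0
  (v - -4) = 15 / 3 = 5
  v = -4 + (5) = 1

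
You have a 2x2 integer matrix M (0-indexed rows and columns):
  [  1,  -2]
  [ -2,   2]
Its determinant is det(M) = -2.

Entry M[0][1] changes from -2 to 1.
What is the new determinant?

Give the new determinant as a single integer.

det is linear in row 0: changing M[0][1] by delta changes det by delta * cofactor(0,1).
Cofactor C_01 = (-1)^(0+1) * minor(0,1) = 2
Entry delta = 1 - -2 = 3
Det delta = 3 * 2 = 6
New det = -2 + 6 = 4

Answer: 4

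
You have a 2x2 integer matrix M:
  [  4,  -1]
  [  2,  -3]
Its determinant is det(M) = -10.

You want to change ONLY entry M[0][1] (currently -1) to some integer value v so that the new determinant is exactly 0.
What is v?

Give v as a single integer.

det is linear in entry M[0][1]: det = old_det + (v - -1) * C_01
Cofactor C_01 = -2
Want det = 0: -10 + (v - -1) * -2 = 0
  (v - -1) = 10 / -2 = -5
  v = -1 + (-5) = -6

Answer: -6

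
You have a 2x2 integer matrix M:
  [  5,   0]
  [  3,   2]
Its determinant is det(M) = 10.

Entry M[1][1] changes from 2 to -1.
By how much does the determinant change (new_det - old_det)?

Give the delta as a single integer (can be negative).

Cofactor C_11 = 5
Entry delta = -1 - 2 = -3
Det delta = entry_delta * cofactor = -3 * 5 = -15

Answer: -15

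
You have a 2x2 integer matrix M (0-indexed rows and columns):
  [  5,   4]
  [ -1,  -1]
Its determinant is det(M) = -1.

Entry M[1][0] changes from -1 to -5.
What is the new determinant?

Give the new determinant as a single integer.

Answer: 15

Derivation:
det is linear in row 1: changing M[1][0] by delta changes det by delta * cofactor(1,0).
Cofactor C_10 = (-1)^(1+0) * minor(1,0) = -4
Entry delta = -5 - -1 = -4
Det delta = -4 * -4 = 16
New det = -1 + 16 = 15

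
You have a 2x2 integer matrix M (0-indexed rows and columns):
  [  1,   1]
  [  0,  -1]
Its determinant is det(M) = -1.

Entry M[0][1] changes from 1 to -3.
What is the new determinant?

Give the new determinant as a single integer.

det is linear in row 0: changing M[0][1] by delta changes det by delta * cofactor(0,1).
Cofactor C_01 = (-1)^(0+1) * minor(0,1) = 0
Entry delta = -3 - 1 = -4
Det delta = -4 * 0 = 0
New det = -1 + 0 = -1

Answer: -1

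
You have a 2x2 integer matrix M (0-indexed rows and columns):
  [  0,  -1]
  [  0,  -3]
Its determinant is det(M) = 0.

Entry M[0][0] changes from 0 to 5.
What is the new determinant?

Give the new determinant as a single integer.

det is linear in row 0: changing M[0][0] by delta changes det by delta * cofactor(0,0).
Cofactor C_00 = (-1)^(0+0) * minor(0,0) = -3
Entry delta = 5 - 0 = 5
Det delta = 5 * -3 = -15
New det = 0 + -15 = -15

Answer: -15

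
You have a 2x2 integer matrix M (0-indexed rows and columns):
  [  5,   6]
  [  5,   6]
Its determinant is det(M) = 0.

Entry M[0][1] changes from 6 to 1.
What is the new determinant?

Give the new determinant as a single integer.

det is linear in row 0: changing M[0][1] by delta changes det by delta * cofactor(0,1).
Cofactor C_01 = (-1)^(0+1) * minor(0,1) = -5
Entry delta = 1 - 6 = -5
Det delta = -5 * -5 = 25
New det = 0 + 25 = 25

Answer: 25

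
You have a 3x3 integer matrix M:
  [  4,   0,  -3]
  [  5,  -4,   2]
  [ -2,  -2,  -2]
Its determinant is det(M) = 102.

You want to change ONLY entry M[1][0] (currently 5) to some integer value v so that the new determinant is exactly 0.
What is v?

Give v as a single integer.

det is linear in entry M[1][0]: det = old_det + (v - 5) * C_10
Cofactor C_10 = 6
Want det = 0: 102 + (v - 5) * 6 = 0
  (v - 5) = -102 / 6 = -17
  v = 5 + (-17) = -12

Answer: -12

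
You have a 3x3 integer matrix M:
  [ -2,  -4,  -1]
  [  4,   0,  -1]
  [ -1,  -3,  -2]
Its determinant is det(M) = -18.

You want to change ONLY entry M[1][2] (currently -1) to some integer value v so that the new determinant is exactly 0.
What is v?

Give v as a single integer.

det is linear in entry M[1][2]: det = old_det + (v - -1) * C_12
Cofactor C_12 = -2
Want det = 0: -18 + (v - -1) * -2 = 0
  (v - -1) = 18 / -2 = -9
  v = -1 + (-9) = -10

Answer: -10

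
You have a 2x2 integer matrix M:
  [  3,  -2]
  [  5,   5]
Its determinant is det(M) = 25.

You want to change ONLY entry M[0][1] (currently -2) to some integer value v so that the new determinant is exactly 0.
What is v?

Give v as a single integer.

Answer: 3

Derivation:
det is linear in entry M[0][1]: det = old_det + (v - -2) * C_01
Cofactor C_01 = -5
Want det = 0: 25 + (v - -2) * -5 = 0
  (v - -2) = -25 / -5 = 5
  v = -2 + (5) = 3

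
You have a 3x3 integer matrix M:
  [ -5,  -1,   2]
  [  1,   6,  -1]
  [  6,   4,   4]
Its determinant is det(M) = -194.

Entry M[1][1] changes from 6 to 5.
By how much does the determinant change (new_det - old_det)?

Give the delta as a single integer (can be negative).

Cofactor C_11 = -32
Entry delta = 5 - 6 = -1
Det delta = entry_delta * cofactor = -1 * -32 = 32

Answer: 32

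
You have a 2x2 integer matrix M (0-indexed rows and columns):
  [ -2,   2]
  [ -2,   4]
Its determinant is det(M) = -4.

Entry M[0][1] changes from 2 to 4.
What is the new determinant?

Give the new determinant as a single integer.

Answer: 0

Derivation:
det is linear in row 0: changing M[0][1] by delta changes det by delta * cofactor(0,1).
Cofactor C_01 = (-1)^(0+1) * minor(0,1) = 2
Entry delta = 4 - 2 = 2
Det delta = 2 * 2 = 4
New det = -4 + 4 = 0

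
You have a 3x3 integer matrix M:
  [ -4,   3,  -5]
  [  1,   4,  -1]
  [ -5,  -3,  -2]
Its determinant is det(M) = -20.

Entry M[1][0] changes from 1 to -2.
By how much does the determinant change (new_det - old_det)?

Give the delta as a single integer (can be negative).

Answer: -63

Derivation:
Cofactor C_10 = 21
Entry delta = -2 - 1 = -3
Det delta = entry_delta * cofactor = -3 * 21 = -63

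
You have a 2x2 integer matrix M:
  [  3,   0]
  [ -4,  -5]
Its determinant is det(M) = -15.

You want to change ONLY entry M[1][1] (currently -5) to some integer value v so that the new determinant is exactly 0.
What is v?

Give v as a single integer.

Answer: 0

Derivation:
det is linear in entry M[1][1]: det = old_det + (v - -5) * C_11
Cofactor C_11 = 3
Want det = 0: -15 + (v - -5) * 3 = 0
  (v - -5) = 15 / 3 = 5
  v = -5 + (5) = 0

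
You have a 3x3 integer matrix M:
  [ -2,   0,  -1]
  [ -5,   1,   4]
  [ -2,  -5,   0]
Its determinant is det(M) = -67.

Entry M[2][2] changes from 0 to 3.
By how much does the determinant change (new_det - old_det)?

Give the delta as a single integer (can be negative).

Answer: -6

Derivation:
Cofactor C_22 = -2
Entry delta = 3 - 0 = 3
Det delta = entry_delta * cofactor = 3 * -2 = -6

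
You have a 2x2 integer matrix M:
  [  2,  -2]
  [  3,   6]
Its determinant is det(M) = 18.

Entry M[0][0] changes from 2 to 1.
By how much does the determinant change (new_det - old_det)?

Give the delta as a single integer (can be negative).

Cofactor C_00 = 6
Entry delta = 1 - 2 = -1
Det delta = entry_delta * cofactor = -1 * 6 = -6

Answer: -6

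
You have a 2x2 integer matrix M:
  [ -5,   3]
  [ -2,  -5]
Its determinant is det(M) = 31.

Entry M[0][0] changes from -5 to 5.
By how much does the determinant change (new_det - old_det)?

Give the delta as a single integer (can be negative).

Cofactor C_00 = -5
Entry delta = 5 - -5 = 10
Det delta = entry_delta * cofactor = 10 * -5 = -50

Answer: -50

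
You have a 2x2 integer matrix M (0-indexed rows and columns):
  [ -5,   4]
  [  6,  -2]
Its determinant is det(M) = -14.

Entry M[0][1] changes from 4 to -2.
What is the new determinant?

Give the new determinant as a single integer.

Answer: 22

Derivation:
det is linear in row 0: changing M[0][1] by delta changes det by delta * cofactor(0,1).
Cofactor C_01 = (-1)^(0+1) * minor(0,1) = -6
Entry delta = -2 - 4 = -6
Det delta = -6 * -6 = 36
New det = -14 + 36 = 22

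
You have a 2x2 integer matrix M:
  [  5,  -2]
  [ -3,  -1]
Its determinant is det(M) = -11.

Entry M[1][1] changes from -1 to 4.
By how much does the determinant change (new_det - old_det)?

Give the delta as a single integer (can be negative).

Answer: 25

Derivation:
Cofactor C_11 = 5
Entry delta = 4 - -1 = 5
Det delta = entry_delta * cofactor = 5 * 5 = 25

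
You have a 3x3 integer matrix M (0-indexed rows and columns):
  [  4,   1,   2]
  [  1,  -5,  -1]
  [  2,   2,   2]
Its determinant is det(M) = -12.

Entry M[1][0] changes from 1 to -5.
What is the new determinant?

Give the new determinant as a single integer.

det is linear in row 1: changing M[1][0] by delta changes det by delta * cofactor(1,0).
Cofactor C_10 = (-1)^(1+0) * minor(1,0) = 2
Entry delta = -5 - 1 = -6
Det delta = -6 * 2 = -12
New det = -12 + -12 = -24

Answer: -24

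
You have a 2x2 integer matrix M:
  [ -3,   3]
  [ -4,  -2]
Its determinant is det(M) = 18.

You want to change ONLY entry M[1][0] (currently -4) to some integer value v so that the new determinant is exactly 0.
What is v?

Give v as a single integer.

det is linear in entry M[1][0]: det = old_det + (v - -4) * C_10
Cofactor C_10 = -3
Want det = 0: 18 + (v - -4) * -3 = 0
  (v - -4) = -18 / -3 = 6
  v = -4 + (6) = 2

Answer: 2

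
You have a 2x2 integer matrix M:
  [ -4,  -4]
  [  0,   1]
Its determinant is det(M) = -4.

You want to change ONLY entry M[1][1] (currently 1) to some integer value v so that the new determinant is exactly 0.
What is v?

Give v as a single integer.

Answer: 0

Derivation:
det is linear in entry M[1][1]: det = old_det + (v - 1) * C_11
Cofactor C_11 = -4
Want det = 0: -4 + (v - 1) * -4 = 0
  (v - 1) = 4 / -4 = -1
  v = 1 + (-1) = 0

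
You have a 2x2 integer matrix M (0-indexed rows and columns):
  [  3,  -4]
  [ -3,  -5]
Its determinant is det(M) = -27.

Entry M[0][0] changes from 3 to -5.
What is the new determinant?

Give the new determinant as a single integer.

Answer: 13

Derivation:
det is linear in row 0: changing M[0][0] by delta changes det by delta * cofactor(0,0).
Cofactor C_00 = (-1)^(0+0) * minor(0,0) = -5
Entry delta = -5 - 3 = -8
Det delta = -8 * -5 = 40
New det = -27 + 40 = 13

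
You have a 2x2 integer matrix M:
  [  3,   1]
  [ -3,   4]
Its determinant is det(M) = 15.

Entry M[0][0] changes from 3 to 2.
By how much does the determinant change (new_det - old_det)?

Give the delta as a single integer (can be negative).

Cofactor C_00 = 4
Entry delta = 2 - 3 = -1
Det delta = entry_delta * cofactor = -1 * 4 = -4

Answer: -4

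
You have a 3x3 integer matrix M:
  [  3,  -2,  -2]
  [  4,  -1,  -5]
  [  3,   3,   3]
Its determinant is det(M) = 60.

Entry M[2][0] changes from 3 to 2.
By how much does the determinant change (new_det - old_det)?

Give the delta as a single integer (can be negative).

Cofactor C_20 = 8
Entry delta = 2 - 3 = -1
Det delta = entry_delta * cofactor = -1 * 8 = -8

Answer: -8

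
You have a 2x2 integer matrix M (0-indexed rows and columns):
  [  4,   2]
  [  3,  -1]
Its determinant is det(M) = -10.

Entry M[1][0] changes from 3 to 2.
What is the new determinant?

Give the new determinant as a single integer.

Answer: -8

Derivation:
det is linear in row 1: changing M[1][0] by delta changes det by delta * cofactor(1,0).
Cofactor C_10 = (-1)^(1+0) * minor(1,0) = -2
Entry delta = 2 - 3 = -1
Det delta = -1 * -2 = 2
New det = -10 + 2 = -8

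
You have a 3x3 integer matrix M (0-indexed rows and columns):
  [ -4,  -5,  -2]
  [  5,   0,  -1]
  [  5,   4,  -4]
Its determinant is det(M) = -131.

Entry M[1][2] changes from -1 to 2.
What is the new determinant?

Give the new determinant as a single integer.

det is linear in row 1: changing M[1][2] by delta changes det by delta * cofactor(1,2).
Cofactor C_12 = (-1)^(1+2) * minor(1,2) = -9
Entry delta = 2 - -1 = 3
Det delta = 3 * -9 = -27
New det = -131 + -27 = -158

Answer: -158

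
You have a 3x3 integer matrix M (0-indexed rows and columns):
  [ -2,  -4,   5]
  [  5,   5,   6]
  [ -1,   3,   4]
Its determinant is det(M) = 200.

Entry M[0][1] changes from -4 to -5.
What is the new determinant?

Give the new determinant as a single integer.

det is linear in row 0: changing M[0][1] by delta changes det by delta * cofactor(0,1).
Cofactor C_01 = (-1)^(0+1) * minor(0,1) = -26
Entry delta = -5 - -4 = -1
Det delta = -1 * -26 = 26
New det = 200 + 26 = 226

Answer: 226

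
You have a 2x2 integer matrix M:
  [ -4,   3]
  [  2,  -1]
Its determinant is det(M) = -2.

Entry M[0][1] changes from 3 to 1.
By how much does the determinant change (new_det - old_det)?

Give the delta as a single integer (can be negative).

Cofactor C_01 = -2
Entry delta = 1 - 3 = -2
Det delta = entry_delta * cofactor = -2 * -2 = 4

Answer: 4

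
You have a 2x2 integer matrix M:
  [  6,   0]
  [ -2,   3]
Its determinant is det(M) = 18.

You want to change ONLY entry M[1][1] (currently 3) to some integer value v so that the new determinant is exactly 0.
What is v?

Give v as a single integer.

Answer: 0

Derivation:
det is linear in entry M[1][1]: det = old_det + (v - 3) * C_11
Cofactor C_11 = 6
Want det = 0: 18 + (v - 3) * 6 = 0
  (v - 3) = -18 / 6 = -3
  v = 3 + (-3) = 0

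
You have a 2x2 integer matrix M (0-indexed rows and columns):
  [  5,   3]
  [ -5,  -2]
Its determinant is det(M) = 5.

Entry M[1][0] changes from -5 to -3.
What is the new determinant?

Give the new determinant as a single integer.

Answer: -1

Derivation:
det is linear in row 1: changing M[1][0] by delta changes det by delta * cofactor(1,0).
Cofactor C_10 = (-1)^(1+0) * minor(1,0) = -3
Entry delta = -3 - -5 = 2
Det delta = 2 * -3 = -6
New det = 5 + -6 = -1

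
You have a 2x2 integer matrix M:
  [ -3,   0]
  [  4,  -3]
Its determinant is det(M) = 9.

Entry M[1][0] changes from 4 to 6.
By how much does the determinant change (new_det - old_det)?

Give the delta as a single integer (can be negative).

Cofactor C_10 = 0
Entry delta = 6 - 4 = 2
Det delta = entry_delta * cofactor = 2 * 0 = 0

Answer: 0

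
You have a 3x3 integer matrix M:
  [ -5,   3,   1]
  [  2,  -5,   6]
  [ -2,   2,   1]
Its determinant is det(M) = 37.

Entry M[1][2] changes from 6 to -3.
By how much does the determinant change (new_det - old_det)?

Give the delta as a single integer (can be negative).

Cofactor C_12 = 4
Entry delta = -3 - 6 = -9
Det delta = entry_delta * cofactor = -9 * 4 = -36

Answer: -36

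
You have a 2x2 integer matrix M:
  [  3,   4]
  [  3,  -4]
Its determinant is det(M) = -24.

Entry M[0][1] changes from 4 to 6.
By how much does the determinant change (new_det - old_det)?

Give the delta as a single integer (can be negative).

Answer: -6

Derivation:
Cofactor C_01 = -3
Entry delta = 6 - 4 = 2
Det delta = entry_delta * cofactor = 2 * -3 = -6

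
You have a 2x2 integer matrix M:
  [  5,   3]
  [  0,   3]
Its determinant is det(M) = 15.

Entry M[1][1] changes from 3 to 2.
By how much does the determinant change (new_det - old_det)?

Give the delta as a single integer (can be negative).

Answer: -5

Derivation:
Cofactor C_11 = 5
Entry delta = 2 - 3 = -1
Det delta = entry_delta * cofactor = -1 * 5 = -5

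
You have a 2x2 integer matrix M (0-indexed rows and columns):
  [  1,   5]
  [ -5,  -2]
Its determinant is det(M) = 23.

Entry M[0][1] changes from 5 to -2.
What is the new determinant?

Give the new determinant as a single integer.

Answer: -12

Derivation:
det is linear in row 0: changing M[0][1] by delta changes det by delta * cofactor(0,1).
Cofactor C_01 = (-1)^(0+1) * minor(0,1) = 5
Entry delta = -2 - 5 = -7
Det delta = -7 * 5 = -35
New det = 23 + -35 = -12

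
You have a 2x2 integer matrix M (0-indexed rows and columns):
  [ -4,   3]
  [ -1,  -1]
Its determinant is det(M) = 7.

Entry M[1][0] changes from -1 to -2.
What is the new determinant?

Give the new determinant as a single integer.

det is linear in row 1: changing M[1][0] by delta changes det by delta * cofactor(1,0).
Cofactor C_10 = (-1)^(1+0) * minor(1,0) = -3
Entry delta = -2 - -1 = -1
Det delta = -1 * -3 = 3
New det = 7 + 3 = 10

Answer: 10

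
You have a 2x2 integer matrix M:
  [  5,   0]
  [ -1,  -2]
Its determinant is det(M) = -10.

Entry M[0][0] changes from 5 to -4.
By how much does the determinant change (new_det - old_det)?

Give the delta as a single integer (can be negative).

Cofactor C_00 = -2
Entry delta = -4 - 5 = -9
Det delta = entry_delta * cofactor = -9 * -2 = 18

Answer: 18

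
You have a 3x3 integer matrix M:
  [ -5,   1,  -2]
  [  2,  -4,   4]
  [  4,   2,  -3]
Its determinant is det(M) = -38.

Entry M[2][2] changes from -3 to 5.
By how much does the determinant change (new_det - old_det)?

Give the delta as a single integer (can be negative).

Cofactor C_22 = 18
Entry delta = 5 - -3 = 8
Det delta = entry_delta * cofactor = 8 * 18 = 144

Answer: 144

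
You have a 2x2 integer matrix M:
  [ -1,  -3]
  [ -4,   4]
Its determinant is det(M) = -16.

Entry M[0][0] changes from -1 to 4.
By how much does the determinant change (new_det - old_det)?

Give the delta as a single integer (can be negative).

Answer: 20

Derivation:
Cofactor C_00 = 4
Entry delta = 4 - -1 = 5
Det delta = entry_delta * cofactor = 5 * 4 = 20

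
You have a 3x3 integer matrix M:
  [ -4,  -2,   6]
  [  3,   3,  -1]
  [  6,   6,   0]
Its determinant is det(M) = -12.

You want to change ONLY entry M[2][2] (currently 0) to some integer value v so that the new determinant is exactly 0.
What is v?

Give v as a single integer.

Answer: -2

Derivation:
det is linear in entry M[2][2]: det = old_det + (v - 0) * C_22
Cofactor C_22 = -6
Want det = 0: -12 + (v - 0) * -6 = 0
  (v - 0) = 12 / -6 = -2
  v = 0 + (-2) = -2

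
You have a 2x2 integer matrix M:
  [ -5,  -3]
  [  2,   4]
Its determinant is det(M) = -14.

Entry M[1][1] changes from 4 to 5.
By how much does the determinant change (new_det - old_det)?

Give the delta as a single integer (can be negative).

Answer: -5

Derivation:
Cofactor C_11 = -5
Entry delta = 5 - 4 = 1
Det delta = entry_delta * cofactor = 1 * -5 = -5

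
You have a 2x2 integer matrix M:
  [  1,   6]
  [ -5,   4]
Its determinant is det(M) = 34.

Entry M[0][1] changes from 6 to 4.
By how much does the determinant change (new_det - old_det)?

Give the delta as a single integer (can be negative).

Cofactor C_01 = 5
Entry delta = 4 - 6 = -2
Det delta = entry_delta * cofactor = -2 * 5 = -10

Answer: -10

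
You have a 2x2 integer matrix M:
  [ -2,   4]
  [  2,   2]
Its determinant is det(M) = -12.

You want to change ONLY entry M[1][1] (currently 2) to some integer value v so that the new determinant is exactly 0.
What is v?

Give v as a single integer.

Answer: -4

Derivation:
det is linear in entry M[1][1]: det = old_det + (v - 2) * C_11
Cofactor C_11 = -2
Want det = 0: -12 + (v - 2) * -2 = 0
  (v - 2) = 12 / -2 = -6
  v = 2 + (-6) = -4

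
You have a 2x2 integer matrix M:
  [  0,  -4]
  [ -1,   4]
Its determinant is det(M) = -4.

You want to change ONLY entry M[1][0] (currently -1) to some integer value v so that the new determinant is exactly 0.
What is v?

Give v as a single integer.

Answer: 0

Derivation:
det is linear in entry M[1][0]: det = old_det + (v - -1) * C_10
Cofactor C_10 = 4
Want det = 0: -4 + (v - -1) * 4 = 0
  (v - -1) = 4 / 4 = 1
  v = -1 + (1) = 0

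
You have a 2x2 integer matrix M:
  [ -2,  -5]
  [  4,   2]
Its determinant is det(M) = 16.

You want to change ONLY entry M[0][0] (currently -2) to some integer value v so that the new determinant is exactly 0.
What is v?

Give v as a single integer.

det is linear in entry M[0][0]: det = old_det + (v - -2) * C_00
Cofactor C_00 = 2
Want det = 0: 16 + (v - -2) * 2 = 0
  (v - -2) = -16 / 2 = -8
  v = -2 + (-8) = -10

Answer: -10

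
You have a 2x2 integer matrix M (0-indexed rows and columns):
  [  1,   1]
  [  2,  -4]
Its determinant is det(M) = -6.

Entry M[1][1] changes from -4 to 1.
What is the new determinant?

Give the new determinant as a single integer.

Answer: -1

Derivation:
det is linear in row 1: changing M[1][1] by delta changes det by delta * cofactor(1,1).
Cofactor C_11 = (-1)^(1+1) * minor(1,1) = 1
Entry delta = 1 - -4 = 5
Det delta = 5 * 1 = 5
New det = -6 + 5 = -1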